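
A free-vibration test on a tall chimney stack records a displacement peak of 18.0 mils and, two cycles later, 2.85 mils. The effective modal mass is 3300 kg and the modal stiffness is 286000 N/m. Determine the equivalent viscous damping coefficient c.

Logarithmic decrement δ = (1/n)·ln(x₀/x_n) = (1/2)·ln(18.0/2.85) = (1/2)·ln(6.316) = 0.9215.
ζ = δ/√(4π² + δ²) = 0.9215/√(39.48 + 0.849) = 0.9215/6.350 = 0.1451.
c = ζ · 2√(km) = 0.1451 × 2√(286000 × 3300) = 0.1451 × 61440 = 8916 N·s/m.

8920 N·s/m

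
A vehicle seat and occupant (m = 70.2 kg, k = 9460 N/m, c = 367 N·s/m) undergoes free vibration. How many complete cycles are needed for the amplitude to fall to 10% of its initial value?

2 cycles

ζ = c/(2√(km)) = 367/(2√(9460 × 70.2)) = 367/1630 = 0.2252.
Logarithmic decrement δ = 2πζ/√(1 − ζ²) = 2π × 0.2252/√(1 − 0.0507) = 1.452.
x_n/x₀ = e^(−nδ) ≤ 0.1; take ln: n ≥ ln(1/0.1)/δ = 2.303/1.452 = 1.586.
So 2 complete cycles are required.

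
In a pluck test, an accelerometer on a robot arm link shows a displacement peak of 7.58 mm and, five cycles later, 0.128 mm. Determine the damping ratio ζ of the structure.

Logarithmic decrement δ = (1/n)·ln(x₀/x_n) = (1/5)·ln(7.58/0.128) = (1/5)·ln(59.22) = 0.8162.
ζ = δ/√(4π² + δ²) = 0.8162/√(39.48 + 0.666) = 0.8162/6.336 = 0.1288.

0.129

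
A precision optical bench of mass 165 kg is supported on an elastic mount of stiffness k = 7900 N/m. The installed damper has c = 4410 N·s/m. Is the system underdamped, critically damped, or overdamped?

c_c = 2√(k·m) = 2283 N·s/m; ζ = c/c_c = 4410/2283 = 1.93.
Since ζ > 1 the system is overdamped.

overdamped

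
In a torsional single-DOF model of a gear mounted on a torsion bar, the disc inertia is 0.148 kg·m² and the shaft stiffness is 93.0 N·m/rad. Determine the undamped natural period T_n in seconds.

0.251 s

ω_n = √(k_t/J) = √(93.0/0.148) = √628.4 = 25.07 rad/s.
T_n = 2π/ω_n = 6.283/25.07 = 0.2507 s.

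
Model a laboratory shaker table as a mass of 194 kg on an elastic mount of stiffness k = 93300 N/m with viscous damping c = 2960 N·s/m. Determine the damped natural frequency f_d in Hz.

ω_n = √(k/m) = √(93300/194) = 21.93 rad/s.
Critical damping c_c = 2√(k·m) = 2√(93300 × 194) = 8509 N·s/m, so ζ = c/c_c = 2960/8509 = 0.3479.
ω_d = ω_n√(1 − ζ²) = 21.93 × √(1 − 0.121) = 20.56 rad/s.
f_d = ω_d/(2π) = 3.272 Hz.

3.27 Hz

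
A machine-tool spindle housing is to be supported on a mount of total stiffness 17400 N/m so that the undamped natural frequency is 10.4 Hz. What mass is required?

ω_n = 2πf_n = 2π × 10.4 = 65.35 rad/s.
m = k/ω_n² = 17400/65.35² = 17400/4270 = 4.075 kg.

4.07 kg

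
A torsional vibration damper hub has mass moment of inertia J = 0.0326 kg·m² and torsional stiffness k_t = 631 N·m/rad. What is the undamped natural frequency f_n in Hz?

22.1 Hz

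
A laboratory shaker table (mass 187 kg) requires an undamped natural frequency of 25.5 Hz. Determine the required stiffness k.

ω_n = 2πf_n = 2π × 25.5 = 160.2 rad/s.
k = m·ω_n² = 187 × 160.2² = 187 × 25670 = 4800000 N/m.

4800000 N/m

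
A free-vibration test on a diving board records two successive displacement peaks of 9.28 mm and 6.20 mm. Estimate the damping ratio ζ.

0.0641

Logarithmic decrement δ = (1/n)·ln(x₀/x_n) = (1/1)·ln(9.28/6.20) = (1/1)·ln(1.497) = 0.4033.
ζ = δ/√(4π² + δ²) = 0.4033/√(39.48 + 0.163) = 0.4033/6.296 = 0.06406.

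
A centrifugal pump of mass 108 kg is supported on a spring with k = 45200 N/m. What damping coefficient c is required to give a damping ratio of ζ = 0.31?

c_c = 2√(k·m) = 2√(45200 × 108) = 4419 N·s/m.
c = ζ·c_c = 0.31 × 4419 = 1370 N·s/m.

1370 N·s/m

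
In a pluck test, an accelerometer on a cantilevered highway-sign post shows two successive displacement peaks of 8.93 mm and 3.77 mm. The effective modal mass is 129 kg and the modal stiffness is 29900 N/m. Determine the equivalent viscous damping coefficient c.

Logarithmic decrement δ = (1/n)·ln(x₀/x_n) = (1/1)·ln(8.93/3.77) = (1/1)·ln(2.369) = 0.8623.
ζ = δ/√(4π² + δ²) = 0.8623/√(39.48 + 0.744) = 0.8623/6.342 = 0.1360.
c = ζ · 2√(km) = 0.1360 × 2√(29900 × 129) = 0.1360 × 3928 = 534.1 N·s/m.

534 N·s/m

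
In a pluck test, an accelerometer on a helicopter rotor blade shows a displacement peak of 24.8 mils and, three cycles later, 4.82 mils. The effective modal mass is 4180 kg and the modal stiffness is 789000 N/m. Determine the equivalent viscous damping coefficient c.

9940 N·s/m

Logarithmic decrement δ = (1/n)·ln(x₀/x_n) = (1/3)·ln(24.8/4.82) = (1/3)·ln(5.145) = 0.5460.
ζ = δ/√(4π² + δ²) = 0.5460/√(39.48 + 0.298) = 0.5460/6.307 = 0.08658.
c = ζ · 2√(km) = 0.08658 × 2√(789000 × 4180) = 0.08658 × 114900 = 9944 N·s/m.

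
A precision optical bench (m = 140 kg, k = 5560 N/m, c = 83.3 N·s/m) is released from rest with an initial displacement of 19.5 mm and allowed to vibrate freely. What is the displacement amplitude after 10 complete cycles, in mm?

ζ = c/(2√(km)) = 83.3/(2√(5560 × 140)) = 83.3/1765 = 0.04721.
Logarithmic decrement δ = 2πζ/√(1 − ζ²) = 2π × 0.04721/√(1 − 0.00223) = 0.2969.
After n cycles, x_n/x₀ = e^(−nδ), so x_10 = 19.5 × e^(−10 × 0.2969) = 19.5 × 0.05133 = 1.001 mm.

1.00 mm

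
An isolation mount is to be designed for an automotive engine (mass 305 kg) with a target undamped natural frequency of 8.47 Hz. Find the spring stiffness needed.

864000 N/m

ω_n = 2πf_n = 2π × 8.47 = 53.22 rad/s.
k = m·ω_n² = 305 × 53.22² = 305 × 2832 = 863800 N/m.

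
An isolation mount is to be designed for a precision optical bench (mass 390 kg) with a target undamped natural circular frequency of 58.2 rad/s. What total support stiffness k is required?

1320000 N/m

k = m·ω_n² = 390 × 58.20² = 390 × 3387 = 1321000 N/m.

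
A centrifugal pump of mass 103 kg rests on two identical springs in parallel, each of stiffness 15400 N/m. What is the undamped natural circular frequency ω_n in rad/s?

17.3 rad/s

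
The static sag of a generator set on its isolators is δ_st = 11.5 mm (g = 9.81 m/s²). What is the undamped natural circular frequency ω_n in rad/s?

29.2 rad/s

ω_n = √(g/δ_st) = √(9.81/0.0115) = √853.0 = 29.21 rad/s.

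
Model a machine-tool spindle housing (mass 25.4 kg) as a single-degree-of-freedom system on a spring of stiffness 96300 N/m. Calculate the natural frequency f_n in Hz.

9.80 Hz

ω_n = √(k/m) = √(96300/25.4) = √3791 = 61.57 rad/s.
f_n = ω_n/(2π) = 61.57/6.283 = 9.800 Hz.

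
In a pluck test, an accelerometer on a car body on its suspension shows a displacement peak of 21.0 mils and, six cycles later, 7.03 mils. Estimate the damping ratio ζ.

Logarithmic decrement δ = (1/n)·ln(x₀/x_n) = (1/6)·ln(21.0/7.03) = (1/6)·ln(2.987) = 0.1824.
ζ = δ/√(4π² + δ²) = 0.1824/√(39.48 + 0.0333) = 0.1824/6.286 = 0.02902.

0.0290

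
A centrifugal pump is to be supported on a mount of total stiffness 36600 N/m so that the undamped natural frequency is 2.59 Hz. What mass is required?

138 kg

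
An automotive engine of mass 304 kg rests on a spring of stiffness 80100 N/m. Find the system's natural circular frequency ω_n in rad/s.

ω_n = √(k/m) = √(80100/304) = √263.5 = 16.23 rad/s.

16.2 rad/s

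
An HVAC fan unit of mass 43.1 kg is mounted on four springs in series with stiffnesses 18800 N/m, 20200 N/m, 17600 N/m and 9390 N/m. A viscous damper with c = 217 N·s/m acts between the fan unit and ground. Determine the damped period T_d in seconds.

0.699 s

Series springs: 1/k_eq = 1/18800 + 1/20200 + 1/17600 + 1/9390 = 0.0002660, so k_eq = 3759 N/m.
ω_n = √(k_eq/m) = √(3759/43.1) = 9.339 rad/s.
Critical damping c_c = 2√(k_eq·m) = 2√(3759 × 43.1) = 805.0 N·s/m, so ζ = c/c_c = 217/805.0 = 0.2696.
ω_d = ω_n√(1 − ζ²) = 9.339 × √(1 − 0.0727) = 8.994 rad/s.
T_d = 2π/ω_d = 0.6986 s.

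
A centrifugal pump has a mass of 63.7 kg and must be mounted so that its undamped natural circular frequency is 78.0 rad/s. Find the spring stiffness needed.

k = m·ω_n² = 63.7 × 78.00² = 63.7 × 6084 = 387600 N/m.

388000 N/m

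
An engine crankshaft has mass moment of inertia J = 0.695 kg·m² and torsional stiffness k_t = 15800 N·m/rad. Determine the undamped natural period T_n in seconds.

ω_n = √(k_t/J) = √(15800/0.695) = √22730 = 150.8 rad/s.
T_n = 2π/ω_n = 6.283/150.8 = 0.04167 s.

0.0417 s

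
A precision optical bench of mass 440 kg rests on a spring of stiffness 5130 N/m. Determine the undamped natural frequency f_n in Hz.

0.543 Hz

ω_n = √(k/m) = √(5130/440) = √11.66 = 3.415 rad/s.
f_n = ω_n/(2π) = 3.415/6.283 = 0.5434 Hz.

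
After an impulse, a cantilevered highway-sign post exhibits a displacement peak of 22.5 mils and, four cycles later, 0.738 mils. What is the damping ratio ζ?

Logarithmic decrement δ = (1/n)·ln(x₀/x_n) = (1/4)·ln(22.5/0.738) = (1/4)·ln(30.49) = 0.8543.
ζ = δ/√(4π² + δ²) = 0.8543/√(39.48 + 0.730) = 0.8543/6.341 = 0.1347.

0.135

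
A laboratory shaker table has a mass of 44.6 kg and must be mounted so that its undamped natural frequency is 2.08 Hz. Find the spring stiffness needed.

7620 N/m

ω_n = 2πf_n = 2π × 2.08 = 13.07 rad/s.
k = m·ω_n² = 44.6 × 13.07² = 44.6 × 170.8 = 7618 N/m.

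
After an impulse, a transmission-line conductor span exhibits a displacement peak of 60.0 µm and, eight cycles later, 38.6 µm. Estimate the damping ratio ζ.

Logarithmic decrement δ = (1/n)·ln(x₀/x_n) = (1/8)·ln(60.0/38.6) = (1/8)·ln(1.554) = 0.05514.
ζ = δ/√(4π² + δ²) = 0.05514/√(39.48 + 0.00304) = 0.05514/6.283 = 0.008775.

0.00877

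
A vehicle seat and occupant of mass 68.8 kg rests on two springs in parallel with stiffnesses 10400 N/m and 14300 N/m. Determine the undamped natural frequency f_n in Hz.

3.02 Hz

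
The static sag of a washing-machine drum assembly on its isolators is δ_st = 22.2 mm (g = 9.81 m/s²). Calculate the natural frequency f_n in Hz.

ω_n = √(g/δ_st) = √(9.81/0.0222) = √441.9 = 21.02 rad/s.
f_n = ω_n/(2π) = 21.02/6.283 = 3.346 Hz.

3.35 Hz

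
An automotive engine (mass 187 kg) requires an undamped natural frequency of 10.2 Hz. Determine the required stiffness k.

768000 N/m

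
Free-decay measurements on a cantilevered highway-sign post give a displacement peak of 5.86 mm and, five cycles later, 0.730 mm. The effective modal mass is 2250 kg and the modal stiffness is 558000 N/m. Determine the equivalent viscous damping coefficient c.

4690 N·s/m

Logarithmic decrement δ = (1/n)·ln(x₀/x_n) = (1/5)·ln(5.86/0.730) = (1/5)·ln(8.027) = 0.4166.
ζ = δ/√(4π² + δ²) = 0.4166/√(39.48 + 0.174) = 0.4166/6.297 = 0.06615.
c = ζ · 2√(km) = 0.06615 × 2√(558000 × 2250) = 0.06615 × 70870 = 4688 N·s/m.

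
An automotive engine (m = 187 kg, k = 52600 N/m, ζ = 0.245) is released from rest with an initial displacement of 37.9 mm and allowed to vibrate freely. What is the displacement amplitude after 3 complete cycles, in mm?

Logarithmic decrement δ = 2πζ/√(1 − ζ²) = 2π × 0.2450/√(1 − 0.0600) = 1.588.
After n cycles, x_n/x₀ = e^(−nδ), so x_3 = 37.9 × e^(−3 × 1.588) = 37.9 × 0.008537 = 0.3236 mm.

0.324 mm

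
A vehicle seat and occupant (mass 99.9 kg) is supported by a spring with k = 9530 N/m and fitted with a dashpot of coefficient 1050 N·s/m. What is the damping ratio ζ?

0.538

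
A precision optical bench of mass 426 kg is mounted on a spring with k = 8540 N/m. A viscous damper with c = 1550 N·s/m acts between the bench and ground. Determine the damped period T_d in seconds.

ω_n = √(k/m) = √(8540/426) = 4.477 rad/s.
Critical damping c_c = 2√(k·m) = 2√(8540 × 426) = 3815 N·s/m, so ζ = c/c_c = 1550/3815 = 0.4063.
ω_d = ω_n√(1 − ζ²) = 4.477 × √(1 − 0.165) = 4.091 rad/s.
T_d = 2π/ω_d = 1.536 s.

1.54 s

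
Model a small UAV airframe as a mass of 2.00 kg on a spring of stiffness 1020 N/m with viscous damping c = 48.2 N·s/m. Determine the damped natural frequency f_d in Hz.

ω_n = √(k/m) = √(1020/2.00) = 22.58 rad/s.
Critical damping c_c = 2√(k·m) = 2√(1020 × 2.00) = 90.33 N·s/m, so ζ = c/c_c = 48.2/90.33 = 0.5336.
ω_d = ω_n√(1 − ζ²) = 22.58 × √(1 − 0.285) = 19.10 rad/s.
f_d = ω_d/(2π) = 3.040 Hz.

3.04 Hz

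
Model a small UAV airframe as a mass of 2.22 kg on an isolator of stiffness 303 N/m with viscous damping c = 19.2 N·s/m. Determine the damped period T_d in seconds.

0.579 s

ω_n = √(k/m) = √(303.0/2.22) = 11.68 rad/s.
Critical damping c_c = 2√(k·m) = 2√(303.0 × 2.22) = 51.87 N·s/m, so ζ = c/c_c = 19.2/51.87 = 0.3701.
ω_d = ω_n√(1 − ζ²) = 11.68 × √(1 − 0.137) = 10.85 rad/s.
T_d = 2π/ω_d = 0.5789 s.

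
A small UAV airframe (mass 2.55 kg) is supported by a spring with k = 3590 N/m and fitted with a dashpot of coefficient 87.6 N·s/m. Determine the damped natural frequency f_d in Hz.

ω_n = √(k/m) = √(3590/2.55) = 37.52 rad/s.
Critical damping c_c = 2√(k·m) = 2√(3590 × 2.55) = 191.4 N·s/m, so ζ = c/c_c = 87.6/191.4 = 0.4578.
ω_d = ω_n√(1 − ζ²) = 37.52 × √(1 − 0.210) = 33.36 rad/s.
f_d = ω_d/(2π) = 5.309 Hz.

5.31 Hz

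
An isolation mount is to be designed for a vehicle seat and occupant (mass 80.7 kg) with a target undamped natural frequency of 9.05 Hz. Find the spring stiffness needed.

261000 N/m

ω_n = 2πf_n = 2π × 9.05 = 56.86 rad/s.
k = m·ω_n² = 80.7 × 56.86² = 80.7 × 3233 = 260900 N/m.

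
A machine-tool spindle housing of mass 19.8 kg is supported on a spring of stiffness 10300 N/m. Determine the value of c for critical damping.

903 N·s/m

c_c = 2√(k·m) = 2√(10300 × 19.8) = 2 × 451.6 = 903.2 N·s/m.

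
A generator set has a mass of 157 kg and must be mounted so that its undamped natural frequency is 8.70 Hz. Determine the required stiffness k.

469000 N/m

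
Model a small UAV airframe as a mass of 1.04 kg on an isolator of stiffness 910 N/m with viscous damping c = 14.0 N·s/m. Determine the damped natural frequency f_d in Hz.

ω_n = √(k/m) = √(910.0/1.04) = 29.58 rad/s.
Critical damping c_c = 2√(k·m) = 2√(910.0 × 1.04) = 61.53 N·s/m, so ζ = c/c_c = 14.0/61.53 = 0.2275.
ω_d = ω_n√(1 − ζ²) = 29.58 × √(1 − 0.0518) = 28.80 rad/s.
f_d = ω_d/(2π) = 4.584 Hz.

4.58 Hz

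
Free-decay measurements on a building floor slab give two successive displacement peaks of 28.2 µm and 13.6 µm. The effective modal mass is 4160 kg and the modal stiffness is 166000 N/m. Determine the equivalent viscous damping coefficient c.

Logarithmic decrement δ = (1/n)·ln(x₀/x_n) = (1/1)·ln(28.2/13.6) = (1/1)·ln(2.074) = 0.7293.
ζ = δ/√(4π² + δ²) = 0.7293/√(39.48 + 0.532) = 0.7293/6.325 = 0.1153.
c = ζ · 2√(km) = 0.1153 × 2√(166000 × 4160) = 0.1153 × 52560 = 6059 N·s/m.

6060 N·s/m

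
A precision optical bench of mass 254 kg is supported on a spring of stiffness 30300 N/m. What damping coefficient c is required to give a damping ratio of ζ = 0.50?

2770 N·s/m

c_c = 2√(k·m) = 2√(30300 × 254) = 5548 N·s/m.
c = ζ·c_c = 0.50 × 5548 = 2774 N·s/m.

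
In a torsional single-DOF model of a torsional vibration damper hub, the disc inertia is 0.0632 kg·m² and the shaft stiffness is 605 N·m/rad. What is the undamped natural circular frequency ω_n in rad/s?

ω_n = √(k_t/J) = √(605/0.0632) = √9573 = 97.84 rad/s.

97.8 rad/s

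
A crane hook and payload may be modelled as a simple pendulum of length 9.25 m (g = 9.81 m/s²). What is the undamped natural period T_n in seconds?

6.10 s

For a simple pendulum ω_n = √(g/L) = √(9.81/9.25) = √1.061 = 1.030 rad/s.
T_n = 2π/ω_n = 6.283/1.030 = 6.101 s.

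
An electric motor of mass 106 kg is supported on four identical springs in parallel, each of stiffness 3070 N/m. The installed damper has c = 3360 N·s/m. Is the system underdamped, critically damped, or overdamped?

Parallel springs add: k_eq = 4 × 3070 = 12280 N/m.
c_c = 2√(k_eq·m) = 2282 N·s/m; ζ = c/c_c = 3360/2282 = 1.47.
Since ζ > 1 the system is overdamped.

overdamped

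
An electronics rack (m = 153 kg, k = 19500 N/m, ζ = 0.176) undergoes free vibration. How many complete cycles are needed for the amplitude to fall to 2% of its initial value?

4 cycles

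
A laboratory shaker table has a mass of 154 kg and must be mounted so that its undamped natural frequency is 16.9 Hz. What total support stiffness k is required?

1740000 N/m

ω_n = 2πf_n = 2π × 16.9 = 106.2 rad/s.
k = m·ω_n² = 154 × 106.2² = 154 × 11280 = 1736000 N/m.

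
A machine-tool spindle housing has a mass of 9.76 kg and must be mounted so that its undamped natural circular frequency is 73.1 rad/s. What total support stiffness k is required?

52200 N/m

k = m·ω_n² = 9.76 × 73.10² = 9.76 × 5344 = 52150 N/m.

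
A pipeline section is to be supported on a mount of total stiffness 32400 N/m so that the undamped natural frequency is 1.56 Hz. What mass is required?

337 kg

ω_n = 2πf_n = 2π × 1.56 = 9.802 rad/s.
m = k/ω_n² = 32400/9.802² = 32400/96.07 = 337.2 kg.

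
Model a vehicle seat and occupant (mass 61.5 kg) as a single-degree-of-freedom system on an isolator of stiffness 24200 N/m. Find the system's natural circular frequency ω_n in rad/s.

ω_n = √(k/m) = √(24200/61.5) = √393.5 = 19.84 rad/s.

19.8 rad/s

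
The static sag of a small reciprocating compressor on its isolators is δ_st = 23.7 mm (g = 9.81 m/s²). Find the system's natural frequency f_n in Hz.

ω_n = √(g/δ_st) = √(9.81/0.0237) = √413.9 = 20.35 rad/s.
f_n = ω_n/(2π) = 20.35/6.283 = 3.238 Hz.

3.24 Hz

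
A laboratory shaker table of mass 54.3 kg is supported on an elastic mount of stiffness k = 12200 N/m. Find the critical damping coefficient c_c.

1630 N·s/m

c_c = 2√(k·m) = 2√(12200 × 54.3) = 2 × 813.9 = 1628 N·s/m.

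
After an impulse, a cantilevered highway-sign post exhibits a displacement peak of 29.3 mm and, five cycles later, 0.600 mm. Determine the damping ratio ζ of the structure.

0.123

Logarithmic decrement δ = (1/n)·ln(x₀/x_n) = (1/5)·ln(29.3/0.600) = (1/5)·ln(48.83) = 0.7777.
ζ = δ/√(4π² + δ²) = 0.7777/√(39.48 + 0.605) = 0.7777/6.331 = 0.1228.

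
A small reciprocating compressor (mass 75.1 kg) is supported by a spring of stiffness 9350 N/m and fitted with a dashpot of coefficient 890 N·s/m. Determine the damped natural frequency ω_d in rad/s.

ω_n = √(k/m) = √(9350/75.1) = 11.16 rad/s.
Critical damping c_c = 2√(k·m) = 2√(9350 × 75.1) = 1676 N·s/m, so ζ = c/c_c = 890/1676 = 0.5310.
ω_d = ω_n√(1 − ζ²) = 11.16 × √(1 − 0.282) = 9.455 rad/s.

9.45 rad/s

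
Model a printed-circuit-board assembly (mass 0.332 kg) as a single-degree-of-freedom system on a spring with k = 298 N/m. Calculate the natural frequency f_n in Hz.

4.77 Hz

ω_n = √(k/m) = √(298.0/0.332) = √897.6 = 29.96 rad/s.
f_n = ω_n/(2π) = 29.96/6.283 = 4.768 Hz.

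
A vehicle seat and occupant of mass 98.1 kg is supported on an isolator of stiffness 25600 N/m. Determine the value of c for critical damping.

c_c = 2√(k·m) = 2√(25600 × 98.1) = 2 × 1585 = 3169 N·s/m.

3170 N·s/m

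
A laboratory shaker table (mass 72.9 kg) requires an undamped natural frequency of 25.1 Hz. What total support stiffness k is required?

1810000 N/m

ω_n = 2πf_n = 2π × 25.1 = 157.7 rad/s.
k = m·ω_n² = 72.9 × 157.7² = 72.9 × 24870 = 1813000 N/m.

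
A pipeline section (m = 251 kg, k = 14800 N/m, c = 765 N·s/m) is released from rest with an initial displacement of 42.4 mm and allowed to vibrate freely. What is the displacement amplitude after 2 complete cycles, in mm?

3.33 mm

ζ = c/(2√(km)) = 765/(2√(14800 × 251)) = 765/3855 = 0.1985.
Logarithmic decrement δ = 2πζ/√(1 − ζ²) = 2π × 0.1985/√(1 − 0.0394) = 1.272.
After n cycles, x_n/x₀ = e^(−nδ), so x_2 = 42.4 × e^(−2 × 1.272) = 42.4 × 0.07851 = 3.329 mm.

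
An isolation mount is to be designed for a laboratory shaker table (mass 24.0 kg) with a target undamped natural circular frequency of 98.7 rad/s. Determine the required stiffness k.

234000 N/m

k = m·ω_n² = 24.0 × 98.70² = 24.0 × 9742 = 233800 N/m.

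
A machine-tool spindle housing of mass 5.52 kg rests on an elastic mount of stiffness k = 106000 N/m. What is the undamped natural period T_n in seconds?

ω_n = √(k/m) = √(106000/5.52) = √19200 = 138.6 rad/s.
T_n = 2π/ω_n = 6.283/138.6 = 0.04534 s.

0.0453 s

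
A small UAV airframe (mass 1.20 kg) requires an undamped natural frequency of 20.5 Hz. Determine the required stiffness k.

ω_n = 2πf_n = 2π × 20.5 = 128.8 rad/s.
k = m·ω_n² = 1.20 × 128.8² = 1.20 × 16590 = 19910 N/m.

19900 N/m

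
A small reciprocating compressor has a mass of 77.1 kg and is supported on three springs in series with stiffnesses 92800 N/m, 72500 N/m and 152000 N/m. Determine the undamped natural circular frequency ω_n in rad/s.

Series springs: 1/k_eq = 1/92800 + 1/72500 + 1/152000 = 3.115×10^-5, so k_eq = 32100 N/m.
ω_n = √(k_eq/m) = √(32100/77.1) = √416.4 = 20.41 rad/s.

20.4 rad/s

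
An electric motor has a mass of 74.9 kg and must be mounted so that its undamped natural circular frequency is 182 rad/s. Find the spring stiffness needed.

k = m·ω_n² = 74.9 × 182.0² = 74.9 × 33120 = 2481000 N/m.

2480000 N/m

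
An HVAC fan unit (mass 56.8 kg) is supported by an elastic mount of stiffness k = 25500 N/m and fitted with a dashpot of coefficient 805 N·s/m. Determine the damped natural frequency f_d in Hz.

ω_n = √(k/m) = √(25500/56.8) = 21.19 rad/s.
Critical damping c_c = 2√(k·m) = 2√(25500 × 56.8) = 2407 N·s/m, so ζ = c/c_c = 805/2407 = 0.3344.
ω_d = ω_n√(1 − ζ²) = 21.19 × √(1 − 0.112) = 19.97 rad/s.
f_d = ω_d/(2π) = 3.178 Hz.

3.18 Hz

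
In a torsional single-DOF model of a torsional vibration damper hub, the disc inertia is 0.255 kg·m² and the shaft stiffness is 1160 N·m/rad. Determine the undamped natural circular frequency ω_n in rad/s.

67.4 rad/s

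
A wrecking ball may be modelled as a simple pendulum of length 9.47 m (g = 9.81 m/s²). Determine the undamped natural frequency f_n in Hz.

0.162 Hz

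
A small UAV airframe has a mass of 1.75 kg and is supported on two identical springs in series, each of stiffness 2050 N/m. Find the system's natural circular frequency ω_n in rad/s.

24.2 rad/s

Series springs: 1/k_eq = 2/2050, so k_eq = 2050/2 = 1025 N/m.
ω_n = √(k_eq/m) = √(1025/1.75) = √585.7 = 24.20 rad/s.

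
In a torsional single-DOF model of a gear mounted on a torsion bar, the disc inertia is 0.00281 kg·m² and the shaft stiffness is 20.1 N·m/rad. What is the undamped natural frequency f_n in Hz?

13.5 Hz

ω_n = √(k_t/J) = √(20.1/0.00281) = √7153 = 84.58 rad/s.
f_n = ω_n/(2π) = 84.58/6.283 = 13.46 Hz.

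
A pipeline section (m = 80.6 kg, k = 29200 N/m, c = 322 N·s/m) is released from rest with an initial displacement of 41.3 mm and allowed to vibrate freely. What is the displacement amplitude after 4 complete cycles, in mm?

2.91 mm

ζ = c/(2√(km)) = 322/(2√(29200 × 80.6)) = 322/3068 = 0.1049.
Logarithmic decrement δ = 2πζ/√(1 − ζ²) = 2π × 0.1049/√(1 − 0.0110) = 0.6631.
After n cycles, x_n/x₀ = e^(−nδ), so x_4 = 41.3 × e^(−4 × 0.6631) = 41.3 × 0.07049 = 2.911 mm.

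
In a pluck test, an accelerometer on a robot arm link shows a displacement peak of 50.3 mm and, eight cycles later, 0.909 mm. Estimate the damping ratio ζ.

0.0796

Logarithmic decrement δ = (1/n)·ln(x₀/x_n) = (1/8)·ln(50.3/0.909) = (1/8)·ln(55.34) = 0.5017.
ζ = δ/√(4π² + δ²) = 0.5017/√(39.48 + 0.252) = 0.5017/6.303 = 0.07959.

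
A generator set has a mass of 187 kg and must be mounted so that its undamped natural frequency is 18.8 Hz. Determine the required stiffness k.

2610000 N/m

ω_n = 2πf_n = 2π × 18.8 = 118.1 rad/s.
k = m·ω_n² = 187 × 118.1² = 187 × 13950 = 2609000 N/m.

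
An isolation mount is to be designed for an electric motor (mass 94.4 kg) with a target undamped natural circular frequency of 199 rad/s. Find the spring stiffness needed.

k = m·ω_n² = 94.4 × 199.0² = 94.4 × 39600 = 3738000 N/m.

3740000 N/m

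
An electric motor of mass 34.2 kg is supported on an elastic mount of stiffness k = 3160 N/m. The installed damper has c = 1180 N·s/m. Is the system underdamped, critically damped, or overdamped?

c_c = 2√(k·m) = 657.5 N·s/m; ζ = c/c_c = 1180/657.5 = 1.79.
Since ζ > 1 the system is overdamped.

overdamped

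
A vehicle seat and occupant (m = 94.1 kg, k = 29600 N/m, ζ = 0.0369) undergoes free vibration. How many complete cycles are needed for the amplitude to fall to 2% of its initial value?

Logarithmic decrement δ = 2πζ/√(1 − ζ²) = 2π × 0.03690/√(1 − 0.00136) = 0.2320.
x_n/x₀ = e^(−nδ) ≤ 0.02; take ln: n ≥ ln(1/0.02)/δ = 3.912/0.2320 = 16.86.
So 17 complete cycles are required.

17 cycles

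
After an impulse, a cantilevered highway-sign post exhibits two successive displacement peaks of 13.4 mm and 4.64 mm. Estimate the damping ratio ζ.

Logarithmic decrement δ = (1/n)·ln(x₀/x_n) = (1/1)·ln(13.4/4.64) = (1/1)·ln(2.888) = 1.061.
ζ = δ/√(4π² + δ²) = 1.061/√(39.48 + 1.12) = 1.061/6.372 = 0.1664.

0.166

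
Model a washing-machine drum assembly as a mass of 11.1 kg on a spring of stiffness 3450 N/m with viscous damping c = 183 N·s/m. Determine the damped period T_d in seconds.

0.403 s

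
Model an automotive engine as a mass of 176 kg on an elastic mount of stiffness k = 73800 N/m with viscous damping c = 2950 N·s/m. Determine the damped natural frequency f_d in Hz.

2.97 Hz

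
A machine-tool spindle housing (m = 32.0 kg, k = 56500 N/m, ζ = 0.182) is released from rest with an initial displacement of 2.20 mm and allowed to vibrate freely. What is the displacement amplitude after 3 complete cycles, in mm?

0.0672 mm

Logarithmic decrement δ = 2πζ/√(1 − ζ²) = 2π × 0.1820/√(1 − 0.0331) = 1.163.
After n cycles, x_n/x₀ = e^(−nδ), so x_3 = 2.20 × e^(−3 × 1.163) = 2.20 × 0.03053 = 0.06718 mm.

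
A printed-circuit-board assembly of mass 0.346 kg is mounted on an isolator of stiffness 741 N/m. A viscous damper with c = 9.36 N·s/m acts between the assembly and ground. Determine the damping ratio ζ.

0.292

ω_n = √(k/m) = √(741.0/0.346) = 46.28 rad/s.
Critical damping c_c = 2√(k·m) = 2√(741.0 × 0.346) = 32.02 N·s/m, so ζ = c/c_c = 9.36/32.02 = 0.2923.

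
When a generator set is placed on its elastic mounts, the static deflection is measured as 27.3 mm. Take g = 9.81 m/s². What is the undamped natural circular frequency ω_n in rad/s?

19.0 rad/s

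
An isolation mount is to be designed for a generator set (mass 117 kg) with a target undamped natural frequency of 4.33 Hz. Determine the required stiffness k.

86600 N/m

ω_n = 2πf_n = 2π × 4.33 = 27.21 rad/s.
k = m·ω_n² = 117 × 27.21² = 117 × 740.2 = 86600 N/m.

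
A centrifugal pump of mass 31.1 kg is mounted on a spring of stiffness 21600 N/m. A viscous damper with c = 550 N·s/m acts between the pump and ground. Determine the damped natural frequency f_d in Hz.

ω_n = √(k/m) = √(21600/31.1) = 26.35 rad/s.
Critical damping c_c = 2√(k·m) = 2√(21600 × 31.1) = 1639 N·s/m, so ζ = c/c_c = 550/1639 = 0.3355.
ω_d = ω_n√(1 − ζ²) = 26.35 × √(1 − 0.113) = 24.83 rad/s.
f_d = ω_d/(2π) = 3.951 Hz.

3.95 Hz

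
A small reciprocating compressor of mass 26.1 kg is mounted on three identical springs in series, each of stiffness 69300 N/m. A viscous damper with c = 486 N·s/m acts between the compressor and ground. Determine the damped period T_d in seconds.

Series springs: 1/k_eq = 3/69300, so k_eq = 69300/3 = 23100 N/m.
ω_n = √(k_eq/m) = √(23100/26.1) = 29.75 rad/s.
Critical damping c_c = 2√(k_eq·m) = 2√(23100 × 26.1) = 1553 N·s/m, so ζ = c/c_c = 486/1553 = 0.3130.
ω_d = ω_n√(1 − ζ²) = 29.75 × √(1 − 0.0979) = 28.26 rad/s.
T_d = 2π/ω_d = 0.2224 s.

0.222 s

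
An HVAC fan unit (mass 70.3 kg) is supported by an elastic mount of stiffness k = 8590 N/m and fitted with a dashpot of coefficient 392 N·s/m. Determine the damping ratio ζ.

0.252

ω_n = √(k/m) = √(8590/70.3) = 11.05 rad/s.
Critical damping c_c = 2√(k·m) = 2√(8590 × 70.3) = 1554 N·s/m, so ζ = c/c_c = 392/1554 = 0.2522.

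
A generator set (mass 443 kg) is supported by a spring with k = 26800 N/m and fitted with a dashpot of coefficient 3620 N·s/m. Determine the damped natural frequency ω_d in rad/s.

ω_n = √(k/m) = √(26800/443) = 7.778 rad/s.
Critical damping c_c = 2√(k·m) = 2√(26800 × 443) = 6891 N·s/m, so ζ = c/c_c = 3620/6891 = 0.5253.
ω_d = ω_n√(1 − ζ²) = 7.778 × √(1 − 0.276) = 6.618 rad/s.

6.62 rad/s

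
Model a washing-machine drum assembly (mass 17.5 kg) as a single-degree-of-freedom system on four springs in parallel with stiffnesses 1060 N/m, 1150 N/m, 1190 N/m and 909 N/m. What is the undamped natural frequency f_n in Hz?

2.50 Hz

Parallel springs add: k_eq = 1060 + 1150 + 1190 + 909 = 4309 N/m.
ω_n = √(k_eq/m) = √(4309/17.5) = √246.2 = 15.69 rad/s.
f_n = ω_n/(2π) = 15.69/6.283 = 2.497 Hz.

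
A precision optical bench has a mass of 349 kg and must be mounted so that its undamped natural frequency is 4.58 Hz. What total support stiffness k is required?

ω_n = 2πf_n = 2π × 4.58 = 28.78 rad/s.
k = m·ω_n² = 349 × 28.78² = 349 × 828.1 = 289000 N/m.

289000 N/m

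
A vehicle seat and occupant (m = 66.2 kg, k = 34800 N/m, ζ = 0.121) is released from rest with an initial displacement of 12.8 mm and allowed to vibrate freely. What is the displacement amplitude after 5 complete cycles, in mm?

0.278 mm

Logarithmic decrement δ = 2πζ/√(1 − ζ²) = 2π × 0.1210/√(1 − 0.0146) = 0.7659.
After n cycles, x_n/x₀ = e^(−nδ), so x_5 = 12.8 × e^(−5 × 0.7659) = 12.8 × 0.02172 = 0.2780 mm.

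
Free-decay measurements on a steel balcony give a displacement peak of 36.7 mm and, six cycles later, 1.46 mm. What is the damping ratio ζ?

Logarithmic decrement δ = (1/n)·ln(x₀/x_n) = (1/6)·ln(36.7/1.46) = (1/6)·ln(25.14) = 0.5374.
ζ = δ/√(4π² + δ²) = 0.5374/√(39.48 + 0.289) = 0.5374/6.306 = 0.08522.

0.0852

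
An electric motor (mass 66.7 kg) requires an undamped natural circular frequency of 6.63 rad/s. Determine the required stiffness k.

2930 N/m

k = m·ω_n² = 66.7 × 6.630² = 66.7 × 43.96 = 2932 N/m.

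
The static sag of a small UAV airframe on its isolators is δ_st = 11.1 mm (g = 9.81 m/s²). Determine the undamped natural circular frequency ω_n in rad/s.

ω_n = √(g/δ_st) = √(9.81/0.0111) = √883.8 = 29.73 rad/s.

29.7 rad/s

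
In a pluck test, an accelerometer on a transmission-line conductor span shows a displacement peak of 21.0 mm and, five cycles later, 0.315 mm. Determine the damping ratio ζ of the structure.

0.133

Logarithmic decrement δ = (1/n)·ln(x₀/x_n) = (1/5)·ln(21.0/0.315) = (1/5)·ln(66.67) = 0.8399.
ζ = δ/√(4π² + δ²) = 0.8399/√(39.48 + 0.706) = 0.8399/6.339 = 0.1325.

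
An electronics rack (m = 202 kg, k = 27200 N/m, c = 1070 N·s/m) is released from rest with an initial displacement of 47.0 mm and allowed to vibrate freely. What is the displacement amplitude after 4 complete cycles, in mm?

ζ = c/(2√(km)) = 1070/(2√(27200 × 202)) = 1070/4688 = 0.2282.
Logarithmic decrement δ = 2πζ/√(1 − ζ²) = 2π × 0.2282/√(1 − 0.0521) = 1.473.
After n cycles, x_n/x₀ = e^(−nδ), so x_4 = 47.0 × e^(−4 × 1.473) = 47.0 × 0.002762 = 0.1298 mm.

0.130 mm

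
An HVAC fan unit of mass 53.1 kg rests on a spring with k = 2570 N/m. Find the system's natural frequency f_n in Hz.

1.11 Hz

ω_n = √(k/m) = √(2570/53.1) = √48.40 = 6.957 rad/s.
f_n = ω_n/(2π) = 6.957/6.283 = 1.107 Hz.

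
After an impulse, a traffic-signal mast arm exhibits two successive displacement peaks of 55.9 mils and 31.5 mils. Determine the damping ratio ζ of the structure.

Logarithmic decrement δ = (1/n)·ln(x₀/x_n) = (1/1)·ln(55.9/31.5) = (1/1)·ln(1.775) = 0.5736.
ζ = δ/√(4π² + δ²) = 0.5736/√(39.48 + 0.329) = 0.5736/6.309 = 0.09091.

0.0909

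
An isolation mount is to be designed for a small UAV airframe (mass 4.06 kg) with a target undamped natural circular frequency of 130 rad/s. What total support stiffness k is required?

68600 N/m

k = m·ω_n² = 4.06 × 130.0² = 4.06 × 16900 = 68610 N/m.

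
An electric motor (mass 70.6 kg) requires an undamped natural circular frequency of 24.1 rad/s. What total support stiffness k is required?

k = m·ω_n² = 70.6 × 24.10² = 70.6 × 580.8 = 41010 N/m.

41000 N/m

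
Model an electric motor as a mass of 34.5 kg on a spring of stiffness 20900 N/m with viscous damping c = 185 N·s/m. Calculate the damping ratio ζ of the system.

0.109

ω_n = √(k/m) = √(20900/34.5) = 24.61 rad/s.
Critical damping c_c = 2√(k·m) = 2√(20900 × 34.5) = 1698 N·s/m, so ζ = c/c_c = 185/1698 = 0.1089.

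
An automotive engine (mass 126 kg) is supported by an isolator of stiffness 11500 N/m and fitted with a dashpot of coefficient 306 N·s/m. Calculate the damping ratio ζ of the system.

ω_n = √(k/m) = √(11500/126) = 9.554 rad/s.
Critical damping c_c = 2√(k·m) = 2√(11500 × 126) = 2407 N·s/m, so ζ = c/c_c = 306/2407 = 0.1271.

0.127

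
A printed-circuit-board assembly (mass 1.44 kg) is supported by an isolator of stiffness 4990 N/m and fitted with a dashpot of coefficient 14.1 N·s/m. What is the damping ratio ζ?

0.0832

ω_n = √(k/m) = √(4990/1.44) = 58.87 rad/s.
Critical damping c_c = 2√(k·m) = 2√(4990 × 1.44) = 169.5 N·s/m, so ζ = c/c_c = 14.1/169.5 = 0.08317.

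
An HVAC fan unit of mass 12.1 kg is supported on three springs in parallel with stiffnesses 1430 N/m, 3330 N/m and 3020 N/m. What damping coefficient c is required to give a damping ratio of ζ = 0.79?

Parallel springs add: k_eq = 1430 + 3330 + 3020 = 7780 N/m.
c_c = 2√(k_eq·m) = 2√(7780 × 12.1) = 613.6 N·s/m.
c = ζ·c_c = 0.79 × 613.6 = 484.8 N·s/m.

485 N·s/m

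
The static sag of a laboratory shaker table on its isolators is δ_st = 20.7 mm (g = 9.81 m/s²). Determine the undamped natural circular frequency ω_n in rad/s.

ω_n = √(g/δ_st) = √(9.81/0.0207) = √473.9 = 21.77 rad/s.

21.8 rad/s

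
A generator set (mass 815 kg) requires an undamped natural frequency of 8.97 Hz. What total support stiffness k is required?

ω_n = 2πf_n = 2π × 8.97 = 56.36 rad/s.
k = m·ω_n² = 815 × 56.36² = 815 × 3176 = 2589000 N/m.

2590000 N/m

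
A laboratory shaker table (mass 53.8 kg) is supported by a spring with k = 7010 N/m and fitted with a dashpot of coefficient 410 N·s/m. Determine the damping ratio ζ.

0.334

ω_n = √(k/m) = √(7010/53.8) = 11.41 rad/s.
Critical damping c_c = 2√(k·m) = 2√(7010 × 53.8) = 1228 N·s/m, so ζ = c/c_c = 410/1228 = 0.3338.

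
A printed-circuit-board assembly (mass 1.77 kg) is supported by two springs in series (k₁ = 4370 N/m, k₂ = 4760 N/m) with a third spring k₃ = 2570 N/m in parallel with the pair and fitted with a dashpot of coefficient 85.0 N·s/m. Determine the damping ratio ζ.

0.459

Series pair: k_s = k₁k₂/(k₁+k₂) = (4370)(4760)/(4370 + 4760) = 2278 N/m. In parallel with k₃: k_eq = 2278 + 2570 = 4848 N/m.
ω_n = √(k_eq/m) = √(4848/1.77) = 52.34 rad/s.
Critical damping c_c = 2√(k_eq·m) = 2√(4848 × 1.77) = 185.3 N·s/m, so ζ = c/c_c = 85.0/185.3 = 0.4588.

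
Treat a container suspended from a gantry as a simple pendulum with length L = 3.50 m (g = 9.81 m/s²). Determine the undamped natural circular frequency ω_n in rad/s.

For a simple pendulum ω_n = √(g/L) = √(9.81/3.50) = √2.803 = 1.674 rad/s.

1.67 rad/s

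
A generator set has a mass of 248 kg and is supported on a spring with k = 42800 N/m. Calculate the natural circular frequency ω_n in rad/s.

ω_n = √(k/m) = √(42800/248) = √172.6 = 13.14 rad/s.

13.1 rad/s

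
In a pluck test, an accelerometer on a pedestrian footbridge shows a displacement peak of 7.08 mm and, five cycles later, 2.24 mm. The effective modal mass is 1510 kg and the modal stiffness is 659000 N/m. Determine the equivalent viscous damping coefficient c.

2310 N·s/m

Logarithmic decrement δ = (1/n)·ln(x₀/x_n) = (1/5)·ln(7.08/2.24) = (1/5)·ln(3.161) = 0.2302.
ζ = δ/√(4π² + δ²) = 0.2302/√(39.48 + 0.0530) = 0.2302/6.287 = 0.03661.
c = ζ · 2√(km) = 0.03661 × 2√(659000 × 1510) = 0.03661 × 63090 = 2310 N·s/m.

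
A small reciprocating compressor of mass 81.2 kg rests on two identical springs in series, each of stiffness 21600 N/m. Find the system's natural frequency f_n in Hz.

1.84 Hz

Series springs: 1/k_eq = 2/21600, so k_eq = 21600/2 = 10800 N/m.
ω_n = √(k_eq/m) = √(10800/81.2) = √133.0 = 11.53 rad/s.
f_n = ω_n/(2π) = 11.53/6.283 = 1.835 Hz.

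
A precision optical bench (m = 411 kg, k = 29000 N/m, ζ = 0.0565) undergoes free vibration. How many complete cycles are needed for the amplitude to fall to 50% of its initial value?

Logarithmic decrement δ = 2πζ/√(1 − ζ²) = 2π × 0.05650/√(1 − 0.00319) = 0.3556.
x_n/x₀ = e^(−nδ) ≤ 0.5; take ln: n ≥ ln(1/0.5)/δ = 0.6931/0.3556 = 1.949.
So 2 complete cycles are required.

2 cycles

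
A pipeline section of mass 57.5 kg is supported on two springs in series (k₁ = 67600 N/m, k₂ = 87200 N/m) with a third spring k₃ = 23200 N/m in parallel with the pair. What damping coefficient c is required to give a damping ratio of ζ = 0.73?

Series pair: k_s = k₁k₂/(k₁+k₂) = (67600)(87200)/(67600 + 87200) = 38080 N/m. In parallel with k₃: k_eq = 38080 + 23200 = 61280 N/m.
c_c = 2√(k_eq·m) = 2√(61280 × 57.5) = 3754 N·s/m.
c = ζ·c_c = 0.73 × 3754 = 2741 N·s/m.

2740 N·s/m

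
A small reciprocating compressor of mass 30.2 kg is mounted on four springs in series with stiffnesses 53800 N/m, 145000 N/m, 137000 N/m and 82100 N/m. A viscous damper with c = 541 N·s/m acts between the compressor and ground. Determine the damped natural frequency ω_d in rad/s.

Series springs: 1/k_eq = 1/53800 + 1/145000 + 1/137000 + 1/82100 = 4.496×10^-5, so k_eq = 22240 N/m.
ω_n = √(k_eq/m) = √(22240/30.2) = 27.14 rad/s.
Critical damping c_c = 2√(k_eq·m) = 2√(22240 × 30.2) = 1639 N·s/m, so ζ = c/c_c = 541/1639 = 0.3301.
ω_d = ω_n√(1 − ζ²) = 27.14 × √(1 − 0.109) = 25.62 rad/s.

25.6 rad/s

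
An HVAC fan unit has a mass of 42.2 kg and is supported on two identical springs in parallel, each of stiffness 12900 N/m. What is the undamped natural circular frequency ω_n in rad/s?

24.7 rad/s

Parallel springs add: k_eq = 2 × 12900 = 25800 N/m.
ω_n = √(k_eq/m) = √(25800/42.2) = √611.4 = 24.73 rad/s.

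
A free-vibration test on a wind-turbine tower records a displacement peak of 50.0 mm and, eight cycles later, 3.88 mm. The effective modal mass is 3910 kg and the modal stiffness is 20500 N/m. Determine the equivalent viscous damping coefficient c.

909 N·s/m

Logarithmic decrement δ = (1/n)·ln(x₀/x_n) = (1/8)·ln(50.0/3.88) = (1/8)·ln(12.89) = 0.3195.
ζ = δ/√(4π² + δ²) = 0.3195/√(39.48 + 0.102) = 0.3195/6.291 = 0.05079.
c = ζ · 2√(km) = 0.05079 × 2√(20500 × 3910) = 0.05079 × 17910 = 909.4 N·s/m.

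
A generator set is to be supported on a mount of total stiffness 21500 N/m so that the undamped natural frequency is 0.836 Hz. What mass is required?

ω_n = 2πf_n = 2π × 0.836 = 5.253 rad/s.
m = k/ω_n² = 21500/5.253² = 21500/27.59 = 779.2 kg.

779 kg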